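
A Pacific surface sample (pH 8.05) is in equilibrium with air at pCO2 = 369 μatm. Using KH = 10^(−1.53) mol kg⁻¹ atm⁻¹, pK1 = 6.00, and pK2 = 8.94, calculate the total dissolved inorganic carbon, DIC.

DIC = 1.39 mmol/kg

[CO2*] = KH · pCO2 = 10^(−1.53) × 369×10^-6 = 1.089×10^-5 mol/kg
α₀ = 1/(1 + K1/[H⁺] + K1K2/[H⁺]²) = 1/(1 + 10^+2.05 + 10^+1.16) = 0.007834
DIC = [CO2*]/α₀ = 1.089×10^-5 / 0.007834 = 1.39 mmol/kg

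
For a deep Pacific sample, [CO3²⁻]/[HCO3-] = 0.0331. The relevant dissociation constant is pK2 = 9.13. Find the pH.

From K2 = [H⁺][CO3²⁻]/[HCO3-]:  pH = pK2 + log₁₀([CO3²⁻]/[HCO3-])
log₁₀(0.0331) = -1.480
pH = 9.13 + (-1.480) = 7.65

pH = 7.65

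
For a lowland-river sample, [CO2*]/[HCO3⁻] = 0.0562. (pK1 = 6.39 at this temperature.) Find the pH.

From K1 = [H⁺][HCO3⁻]/[CO2*]:  pH = pK1 − log₁₀([CO2*]/[HCO3⁻])
log₁₀(0.0562) = -1.250
pH = 6.39 − (-1.250) = 7.64

pH = 7.64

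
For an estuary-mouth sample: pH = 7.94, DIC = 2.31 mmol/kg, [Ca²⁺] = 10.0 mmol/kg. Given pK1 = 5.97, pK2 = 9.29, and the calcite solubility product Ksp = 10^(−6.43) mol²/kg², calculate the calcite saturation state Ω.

Ω = 2.63

α₂ = 1 / (1 + [H⁺]/K2 + [H⁺]²/(K1K2)) = 1 / (1 + 10^+1.35 + 10^-0.62)
   = 1 / (1 + 22.387 + 0.23988) = 1/23.627 = 0.04232
[CO3²⁻] = α₂ × DIC = 0.04232 × 2.31 = 0.09777 mmol/kg
Ksp = 10^(−6.43) = 3.715×10^-7
Ω = [Ca²⁺][CO3²⁻]/Ksp = (10.0×10^-3)(9.777×10^-5) / 3.715×10^-7 = 2.63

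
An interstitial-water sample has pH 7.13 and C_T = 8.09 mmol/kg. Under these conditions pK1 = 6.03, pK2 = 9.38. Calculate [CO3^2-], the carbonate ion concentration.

[CO3²⁻] = 0.0419 mmol/kg

α₂ = 1 / (1 + [H⁺]/K2 + [H⁺]²/(K1K2)) = 1 / (1 + 10^+2.25 + 10^+1.15)
   = 1 / (1 + 177.83 + 14.125) = 1/192.95 = 0.005183
[CO3²⁻] = α₂ × DIC = 0.005183 × 8.09 = 0.0419 mmol/kg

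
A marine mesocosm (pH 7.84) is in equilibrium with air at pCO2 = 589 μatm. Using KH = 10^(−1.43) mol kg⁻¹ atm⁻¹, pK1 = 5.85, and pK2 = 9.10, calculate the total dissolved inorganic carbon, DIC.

DIC = 2.28 mmol/kg

[CO2*] = KH · pCO2 = 10^(−1.43) × 589×10^-6 = 2.188×10^-5 mol/kg
α₀ = 1/(1 + K1/[H⁺] + K1K2/[H⁺]²) = 1/(1 + 10^+1.99 + 10^+0.73) = 0.009607
DIC = [CO2*]/α₀ = 2.188×10^-5 / 0.009607 = 2.28 mmol/kg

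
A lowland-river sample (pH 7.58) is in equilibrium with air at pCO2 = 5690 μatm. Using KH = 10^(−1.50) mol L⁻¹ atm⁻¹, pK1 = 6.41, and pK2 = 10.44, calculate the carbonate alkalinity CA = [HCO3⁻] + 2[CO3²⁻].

[CO2*] = KH · pCO2 = 10^(−1.50) × 5690×10^-6 = 1.799×10^-4 mol/L
α₀ = 1/(1 + K1/[H⁺] + K1K2/[H⁺]²) = 1/(1 + 10^+1.17 + 10^-1.69) = 0.06325
DIC = [CO2*]/α₀ = 1.799×10^-4 / 0.06325 = 2.845 mmol/L
CA = (α₁ + 2α₂)·DIC = (0.9355 + 2×0.001291) × 2.845 = 2.67 mmol/L

CA = 2.67 mmol/L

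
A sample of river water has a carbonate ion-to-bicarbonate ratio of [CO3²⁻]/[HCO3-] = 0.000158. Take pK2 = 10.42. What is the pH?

pH = 6.62

From K2 = [H⁺][CO3²⁻]/[HCO3-]:  pH = pK2 + log₁₀([CO3²⁻]/[HCO3-])
log₁₀(0.000158) = -3.801
pH = 10.42 + (-3.801) = 6.62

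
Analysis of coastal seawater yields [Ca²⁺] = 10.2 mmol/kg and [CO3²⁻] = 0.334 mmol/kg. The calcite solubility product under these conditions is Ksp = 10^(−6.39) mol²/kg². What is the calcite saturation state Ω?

Ω = 8.36

Ksp = 10^(−6.39) = 4.074×10^-7
Ω = [Ca²⁺][CO3²⁻]/Ksp = (10.2×10^-3)(0.334×10^-3) / 4.074×10^-7 = 8.36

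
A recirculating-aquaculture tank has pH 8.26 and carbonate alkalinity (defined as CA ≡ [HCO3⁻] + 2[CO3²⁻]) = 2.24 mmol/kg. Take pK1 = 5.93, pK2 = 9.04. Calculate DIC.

DIC = 1.97 mmol/kg

CA = [HCO3⁻] + 2[CO3²⁻] = (α₁ + 2α₂)·DIC
At pH 8.26: [H⁺]/K1 = 10^-2.33 = 0.0046774, K2/[H⁺] = 10^-0.78 = 0.16596
α₁ = 1/(1 + 0.0046774 + 0.16596) = 1/1.1706 = 0.8542; α₂ = α₁·K2/[H⁺] = 0.1418
α₁ + 2α₂ = 1.1378
DIC = CA / (α₁ + 2α₂) = 2.24 / 1.1378 = 1.97 mmol/kg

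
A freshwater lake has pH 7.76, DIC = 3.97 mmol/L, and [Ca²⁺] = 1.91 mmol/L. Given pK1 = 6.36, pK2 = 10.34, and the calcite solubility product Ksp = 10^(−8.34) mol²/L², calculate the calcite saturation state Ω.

α₂ = 1 / (1 + [H⁺]/K2 + [H⁺]²/(K1K2)) = 1 / (1 + 10^+2.58 + 10^+1.18)
   = 1 / (1 + 380.19 + 15.136) = 1/396.33 = 0.002523
[CO3²⁻] = α₂ × DIC = 0.002523 × 3.97 = 0.01002 mmol/L = 10.02 μmol/L
Ksp = 10^(−8.34) = 4.571×10^-9
Ω = [Ca²⁺][CO3²⁻]/Ksp = (1.91×10^-3)(1.002×10^-5) / 4.571×10^-9 = 4.19

Ω = 4.19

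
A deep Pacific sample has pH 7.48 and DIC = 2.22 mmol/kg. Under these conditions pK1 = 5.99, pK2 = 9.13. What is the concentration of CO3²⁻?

α₂ = 1 / (1 + [H⁺]/K2 + [H⁺]²/(K1K2)) = 1 / (1 + 10^+1.65 + 10^+0.16)
   = 1 / (1 + 44.668 + 1.4454) = 1/47.114 = 0.02123
[CO3²⁻] = α₂ × DIC = 0.02123 × 2.22 = 0.0471 mmol/kg

[CO3²⁻] = 0.0471 mmol/kg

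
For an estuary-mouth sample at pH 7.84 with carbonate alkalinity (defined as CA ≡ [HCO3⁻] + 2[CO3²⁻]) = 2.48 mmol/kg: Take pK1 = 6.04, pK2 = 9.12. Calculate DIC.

CA = [HCO3⁻] + 2[CO3²⁻] = (α₁ + 2α₂)·DIC
At pH 7.84: [H⁺]/K1 = 10^-1.80 = 0.015849, K2/[H⁺] = 10^-1.28 = 0.052481
α₁ = 1/(1 + 0.015849 + 0.052481) = 1/1.0683 = 0.9360; α₂ = α₁·K2/[H⁺] = 0.04912
α₁ + 2α₂ = 1.0343
DIC = CA / (α₁ + 2α₂) = 2.48 / 1.0343 = 2.40 mmol/kg

DIC = 2.40 mmol/kg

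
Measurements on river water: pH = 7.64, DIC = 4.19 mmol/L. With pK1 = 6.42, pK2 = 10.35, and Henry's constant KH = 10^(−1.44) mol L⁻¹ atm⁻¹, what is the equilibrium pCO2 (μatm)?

pCO2 = 6550 μatm

α₀ = 1 / (1 + K1/[H⁺] + K1K2/[H⁺]²) = 1 / (1 + 10^+1.22 + 10^-1.49)
   = 1 / (1 + 16.596 + 0.032359) = 1/17.628 = 0.05673
[CO2*] = α₀ × DIC = 0.05673 × 4.19 = 0.2377 mmol/L
pCO2 = [CO2*]/KH = 2.377×10^-4 / 3.631×10^-2 = 6550 μatm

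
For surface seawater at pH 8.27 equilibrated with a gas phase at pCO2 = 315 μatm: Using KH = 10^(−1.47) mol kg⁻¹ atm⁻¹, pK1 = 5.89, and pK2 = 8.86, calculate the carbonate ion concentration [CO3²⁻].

[CO2*] = KH · pCO2 = 10^(−1.47) × 315×10^-6 = 1.067×10^-5 mol/kg
α₀ = 1/(1 + K1/[H⁺] + K1K2/[H⁺]²) = 1/(1 + 10^+2.38 + 10^+1.79) = 0.003305
DIC = [CO2*]/α₀ = 1.067×10^-5 / 0.003305 = 3.229 mmol/kg
[CO3²⁻] = α₂·DIC; α₂ = 0.2038, so [CO3²⁻] = 0.2038 × 3.229 = 0.658 mmol/kg

[CO3²⁻] = 0.658 mmol/kg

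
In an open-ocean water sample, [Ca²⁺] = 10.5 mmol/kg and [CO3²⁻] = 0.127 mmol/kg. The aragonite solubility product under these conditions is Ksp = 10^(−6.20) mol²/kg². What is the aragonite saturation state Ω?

Ksp = 10^(−6.20) = 6.310×10^-7
Ω = [Ca²⁺][CO3²⁻]/Ksp = (10.5×10^-3)(0.127×10^-3) / 6.310×10^-7 = 2.11

Ω = 2.11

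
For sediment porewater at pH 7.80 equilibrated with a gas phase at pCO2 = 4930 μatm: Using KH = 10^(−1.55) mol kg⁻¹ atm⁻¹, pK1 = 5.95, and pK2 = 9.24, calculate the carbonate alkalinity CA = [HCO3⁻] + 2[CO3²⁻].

CA = 10.6 mmol/kg

[CO2*] = KH · pCO2 = 10^(−1.55) × 4930×10^-6 = 1.389×10^-4 mol/kg
α₀ = 1/(1 + K1/[H⁺] + K1K2/[H⁺]²) = 1/(1 + 10^+1.85 + 10^+0.41) = 0.01345
DIC = [CO2*]/α₀ = 1.389×10^-4 / 0.01345 = 10.33 mmol/kg
CA = (α₁ + 2α₂)·DIC = (0.9520 + 2×0.03456) × 10.33 = 10.6 mmol/kg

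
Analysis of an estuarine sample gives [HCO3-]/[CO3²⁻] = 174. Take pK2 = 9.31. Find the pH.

pH = 7.07

From K2 = [H⁺][CO3²⁻]/[HCO3-]:  pH = pK2 − log₁₀([HCO3-]/[CO3²⁻])
log₁₀(174) = +2.241
pH = 9.31 − (+2.241) = 7.07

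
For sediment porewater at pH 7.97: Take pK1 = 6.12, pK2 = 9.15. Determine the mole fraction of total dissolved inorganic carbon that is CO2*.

α₀ = 1 / (1 + K1/[H⁺] + K1K2/[H⁺]²) = 1 / (1 + 10^+1.85 + 10^+0.67)
   = 1 / (1 + 70.795 + 4.6774) = 1/76.472 = 0.01308

α₀ = 0.0131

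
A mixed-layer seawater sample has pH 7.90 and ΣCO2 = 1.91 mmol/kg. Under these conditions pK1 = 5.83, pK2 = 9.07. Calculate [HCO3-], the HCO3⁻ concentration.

[HCO3⁻] = 1.77 mmol/kg

α₁ = 1 / (1 + [H⁺]/K1 + K2/[H⁺]) = 1 / (1 + 10^-2.07 + 10^-1.17)
   = 1 / (1 + 0.0085114 + 0.067608) = 1/1.0761 = 0.9293
[HCO3⁻] = α₁ × DIC = 0.9293 × 1.91 = 1.77 mmol/kg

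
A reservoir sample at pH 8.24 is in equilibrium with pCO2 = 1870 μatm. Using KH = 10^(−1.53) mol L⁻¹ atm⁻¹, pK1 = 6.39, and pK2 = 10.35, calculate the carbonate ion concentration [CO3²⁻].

[CO2*] = KH · pCO2 = 10^(−1.53) × 1870×10^-6 = 5.519×10^-5 mol/L
α₀ = 1/(1 + K1/[H⁺] + K1K2/[H⁺]²) = 1/(1 + 10^+1.85 + 10^-0.26) = 0.01382
DIC = [CO2*]/α₀ = 5.519×10^-5 / 0.01382 = 3.992 mmol/L
[CO3²⁻] = α₂·DIC; α₂ = 0.007596, so [CO3²⁻] = 0.007596 × 3.992 = 0.0303 mmol/L

[CO3²⁻] = 0.0303 mmol/L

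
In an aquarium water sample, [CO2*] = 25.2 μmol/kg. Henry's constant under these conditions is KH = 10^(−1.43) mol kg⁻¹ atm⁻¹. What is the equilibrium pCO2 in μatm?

KH = 10^(−1.43) = 3.715×10^-2 mol kg⁻¹ atm⁻¹
pCO2 = [CO2*]/KH = 25.2×10^-6 / 3.715×10^-2 = 6.78×10^-4 atm = 678 μatm

pCO2 = 678 μatm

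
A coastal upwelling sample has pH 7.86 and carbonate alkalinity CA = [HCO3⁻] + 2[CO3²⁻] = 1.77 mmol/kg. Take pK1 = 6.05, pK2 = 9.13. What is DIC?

CA = [HCO3⁻] + 2[CO3²⁻] = (α₁ + 2α₂)·DIC
At pH 7.86: [H⁺]/K1 = 10^-1.81 = 0.015488, K2/[H⁺] = 10^-1.27 = 0.053703
α₁ = 1/(1 + 0.015488 + 0.053703) = 1/1.0692 = 0.9353; α₂ = α₁·K2/[H⁺] = 0.05023
α₁ + 2α₂ = 1.0357
DIC = CA / (α₁ + 2α₂) = 1.77 / 1.0357 = 1.71 mmol/kg

DIC = 1.71 mmol/kg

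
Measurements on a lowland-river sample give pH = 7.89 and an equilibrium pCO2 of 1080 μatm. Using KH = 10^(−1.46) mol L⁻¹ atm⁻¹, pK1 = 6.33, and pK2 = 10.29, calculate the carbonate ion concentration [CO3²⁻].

[CO3²⁻] = 5.41 μmol/L

[CO2*] = KH · pCO2 = 10^(−1.46) × 1080×10^-6 = 3.745×10^-5 mol/L
α₀ = 1/(1 + K1/[H⁺] + K1K2/[H⁺]²) = 1/(1 + 10^+1.56 + 10^-0.84) = 0.02670
DIC = [CO2*]/α₀ = 3.745×10^-5 / 0.02670 = 1.402 mmol/L
[CO3²⁻] = α₂·DIC; α₂ = 0.003859, so [CO3²⁻] = 0.003859 × 1.402 = 0.00541 mmol/L = 5.41 μmol/L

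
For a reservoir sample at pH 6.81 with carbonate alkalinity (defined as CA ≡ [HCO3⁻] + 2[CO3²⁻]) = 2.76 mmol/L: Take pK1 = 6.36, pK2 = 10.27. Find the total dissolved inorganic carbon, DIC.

DIC = 3.74 mmol/L

CA = [HCO3⁻] + 2[CO3²⁻] = (α₁ + 2α₂)·DIC
At pH 6.81: [H⁺]/K1 = 10^-0.45 = 0.35481, K2/[H⁺] = 10^-3.46 = 0.00034674
α₁ = 1/(1 + 0.35481 + 0.00034674) = 1/1.3552 = 0.7379; α₂ = α₁·K2/[H⁺] = 0.0002559
α₁ + 2α₂ = 0.7384
DIC = CA / (α₁ + 2α₂) = 2.76 / 0.7384 = 3.74 mmol/L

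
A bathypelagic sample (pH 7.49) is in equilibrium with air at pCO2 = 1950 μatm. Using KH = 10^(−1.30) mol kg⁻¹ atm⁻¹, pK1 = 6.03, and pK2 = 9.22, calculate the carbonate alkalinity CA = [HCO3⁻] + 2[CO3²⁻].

[CO2*] = KH · pCO2 = 10^(−1.30) × 1950×10^-6 = 9.773×10^-5 mol/kg
α₀ = 1/(1 + K1/[H⁺] + K1K2/[H⁺]²) = 1/(1 + 10^+1.46 + 10^-0.27) = 0.03292
DIC = [CO2*]/α₀ = 9.773×10^-5 / 0.03292 = 2.969 mmol/kg
CA = (α₁ + 2α₂)·DIC = (0.9494 + 2×0.01768) × 2.969 = 2.92 mmol/kg

CA = 2.92 mmol/kg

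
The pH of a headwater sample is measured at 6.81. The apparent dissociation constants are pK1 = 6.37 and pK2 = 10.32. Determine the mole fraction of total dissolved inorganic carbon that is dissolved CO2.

α₀ = 0.266

α₀ = 1 / (1 + K1/[H⁺] + K1K2/[H⁺]²) = 1 / (1 + 10^+0.44 + 10^-3.07)
   = 1 / (1 + 2.7542 + 0.00085114) = 1/3.7551 = 0.2663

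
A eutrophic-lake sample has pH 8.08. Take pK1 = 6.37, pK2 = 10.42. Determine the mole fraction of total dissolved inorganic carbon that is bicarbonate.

α₁ = 1 / (1 + [H⁺]/K1 + K2/[H⁺]) = 1 / (1 + 10^-1.71 + 10^-2.34)
   = 1 / (1 + 0.019498 + 0.0045709) = 1/1.0241 = 0.9765

α₁ = 0.976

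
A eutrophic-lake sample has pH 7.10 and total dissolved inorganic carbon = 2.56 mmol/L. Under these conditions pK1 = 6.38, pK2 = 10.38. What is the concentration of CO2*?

α₀ = 1 / (1 + K1/[H⁺] + K1K2/[H⁺]²) = 1 / (1 + 10^+0.72 + 10^-2.56)
   = 1 / (1 + 5.2481 + 0.0027542) = 1/6.2508 = 0.1600
[CO2*] = α₀ × DIC = 0.1600 × 2.56 = 0.410 mmol/L

[CO2*] = 0.410 mmol/L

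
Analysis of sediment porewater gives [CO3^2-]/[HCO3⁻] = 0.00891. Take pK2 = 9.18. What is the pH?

pH = 7.13

From K2 = [H⁺][CO3^2-]/[HCO3⁻]:  pH = pK2 + log₁₀([CO3^2-]/[HCO3⁻])
log₁₀(0.00891) = -2.050
pH = 9.18 + (-2.050) = 7.13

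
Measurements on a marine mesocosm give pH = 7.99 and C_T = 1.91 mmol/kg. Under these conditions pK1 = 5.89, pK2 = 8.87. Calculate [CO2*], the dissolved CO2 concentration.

α₀ = 1 / (1 + K1/[H⁺] + K1K2/[H⁺]²) = 1 / (1 + 10^+2.10 + 10^+1.22)
   = 1 / (1 + 125.89 + 16.596) = 1/143.49 = 0.006969
[CO2*] = α₀ × DIC = 0.006969 × 1.91 = 0.0133 mmol/kg = 13.3 μmol/kg

[CO2*] = 13.3 μmol/kg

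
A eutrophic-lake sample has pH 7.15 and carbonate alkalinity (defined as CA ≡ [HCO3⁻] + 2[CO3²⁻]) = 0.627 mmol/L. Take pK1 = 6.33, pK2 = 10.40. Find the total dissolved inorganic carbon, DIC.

CA = [HCO3⁻] + 2[CO3²⁻] = (α₁ + 2α₂)·DIC
At pH 7.15: [H⁺]/K1 = 10^-0.82 = 0.15136, K2/[H⁺] = 10^-3.25 = 0.00056234
α₁ = 1/(1 + 0.15136 + 0.00056234) = 1/1.1519 = 0.8681; α₂ = α₁·K2/[H⁺] = 0.0004882
α₁ + 2α₂ = 0.8691
DIC = CA / (α₁ + 2α₂) = 0.627 / 0.8691 = 0.721 mmol/L

DIC = 0.721 mmol/L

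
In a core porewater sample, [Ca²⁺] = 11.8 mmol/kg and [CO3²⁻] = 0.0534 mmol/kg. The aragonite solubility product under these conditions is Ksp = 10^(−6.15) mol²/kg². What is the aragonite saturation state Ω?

Ksp = 10^(−6.15) = 7.079×10^-7
Ω = [Ca²⁺][CO3²⁻]/Ksp = (11.8×10^-3)(0.0534×10^-3) / 7.079×10^-7 = 0.890

Ω = 0.890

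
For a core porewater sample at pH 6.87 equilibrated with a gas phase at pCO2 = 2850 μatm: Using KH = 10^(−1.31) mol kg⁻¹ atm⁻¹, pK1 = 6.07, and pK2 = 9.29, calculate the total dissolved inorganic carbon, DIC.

[CO2*] = KH · pCO2 = 10^(−1.31) × 2850×10^-6 = 1.396×10^-4 mol/kg
α₀ = 1/(1 + K1/[H⁺] + K1K2/[H⁺]²) = 1/(1 + 10^+0.80 + 10^-1.62) = 0.1364
DIC = [CO2*]/α₀ = 1.396×10^-4 / 0.1364 = 1.02 mmol/kg

DIC = 1.02 mmol/kg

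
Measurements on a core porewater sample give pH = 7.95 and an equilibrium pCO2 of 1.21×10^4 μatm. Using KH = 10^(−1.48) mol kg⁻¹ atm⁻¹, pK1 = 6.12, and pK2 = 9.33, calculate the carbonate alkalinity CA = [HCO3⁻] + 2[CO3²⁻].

[CO2*] = KH · pCO2 = 10^(−1.48) × 1.21×10^4×10^-6 = 4.007×10^-4 mol/kg
α₀ = 1/(1 + K1/[H⁺] + K1K2/[H⁺]²) = 1/(1 + 10^+1.83 + 10^+0.45) = 0.01400
DIC = [CO2*]/α₀ = 4.007×10^-4 / 0.01400 = 28.62 mmol/kg
CA = (α₁ + 2α₂)·DIC = (0.9465 + 2×0.03946) × 28.62 = 29.3 mmol/kg

CA = 29.3 mmol/kg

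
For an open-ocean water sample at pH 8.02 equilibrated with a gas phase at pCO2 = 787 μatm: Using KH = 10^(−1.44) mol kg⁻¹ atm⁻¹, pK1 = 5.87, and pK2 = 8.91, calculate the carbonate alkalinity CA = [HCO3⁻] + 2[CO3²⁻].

[CO2*] = KH · pCO2 = 10^(−1.44) × 787×10^-6 = 2.857×10^-5 mol/kg
α₀ = 1/(1 + K1/[H⁺] + K1K2/[H⁺]²) = 1/(1 + 10^+2.15 + 10^+1.26) = 0.006232
DIC = [CO2*]/α₀ = 2.857×10^-5 / 0.006232 = 4.585 mmol/kg
CA = (α₁ + 2α₂)·DIC = (0.8804 + 2×0.1134) × 4.585 = 5.08 mmol/kg

CA = 5.08 mmol/kg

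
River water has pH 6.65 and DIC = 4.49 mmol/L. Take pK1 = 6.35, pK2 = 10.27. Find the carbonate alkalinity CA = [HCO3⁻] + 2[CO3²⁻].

CA = 2.99 mmol/L

CA = [HCO3⁻] + 2[CO3²⁻] = (α₁ + 2α₂)·DIC
At pH 6.65: [H⁺]/K1 = 10^-0.30 = 0.50119, K2/[H⁺] = 10^-3.62 = 0.00023988
α₁ = 1/(1 + 0.50119 + 0.00023988) = 1/1.5014 = 0.6660; α₂ = α₁·K2/[H⁺] = 0.0001598
α₁ + 2α₂ = 0.6664
CA = 0.6664 × 4.49 = 2.99 mmol/L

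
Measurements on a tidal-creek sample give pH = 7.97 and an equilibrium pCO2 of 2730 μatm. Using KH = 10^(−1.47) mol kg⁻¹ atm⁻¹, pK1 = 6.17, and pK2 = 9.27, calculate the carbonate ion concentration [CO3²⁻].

[CO2*] = KH · pCO2 = 10^(−1.47) × 2730×10^-6 = 9.250×10^-5 mol/kg
α₀ = 1/(1 + K1/[H⁺] + K1K2/[H⁺]²) = 1/(1 + 10^+1.80 + 10^+0.50) = 0.01487
DIC = [CO2*]/α₀ = 9.250×10^-5 / 0.01487 = 6.222 mmol/kg
[CO3²⁻] = α₂·DIC; α₂ = 0.04702, so [CO3²⁻] = 0.04702 × 6.222 = 0.293 mmol/kg

[CO3²⁻] = 0.293 mmol/kg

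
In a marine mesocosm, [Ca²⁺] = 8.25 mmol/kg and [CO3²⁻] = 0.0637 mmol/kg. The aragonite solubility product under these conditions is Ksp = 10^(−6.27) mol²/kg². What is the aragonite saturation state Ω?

Ksp = 10^(−6.27) = 5.370×10^-7
Ω = [Ca²⁺][CO3²⁻]/Ksp = (8.25×10^-3)(0.0637×10^-3) / 5.370×10^-7 = 0.979

Ω = 0.979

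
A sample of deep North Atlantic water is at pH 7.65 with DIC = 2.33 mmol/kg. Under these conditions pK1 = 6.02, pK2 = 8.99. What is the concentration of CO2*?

α₀ = 1 / (1 + K1/[H⁺] + K1K2/[H⁺]²) = 1 / (1 + 10^+1.63 + 10^+0.29)
   = 1 / (1 + 42.658 + 1.9498) = 1/45.608 = 0.02193
[CO2*] = α₀ × DIC = 0.02193 × 2.33 = 0.0511 mmol/kg

[CO2*] = 0.0511 mmol/kg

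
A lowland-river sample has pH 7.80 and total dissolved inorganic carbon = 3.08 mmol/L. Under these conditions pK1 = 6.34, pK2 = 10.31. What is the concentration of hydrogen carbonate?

[HCO3⁻] = 2.97 mmol/L

α₁ = 1 / (1 + [H⁺]/K1 + K2/[H⁺]) = 1 / (1 + 10^-1.46 + 10^-2.51)
   = 1 / (1 + 0.034674 + 0.0030903) = 1/1.0378 = 0.9636
[HCO3⁻] = α₁ × DIC = 0.9636 × 3.08 = 2.97 mmol/L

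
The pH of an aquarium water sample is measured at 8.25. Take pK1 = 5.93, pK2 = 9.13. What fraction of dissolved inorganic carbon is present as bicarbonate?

α₁ = 0.880

α₁ = 1 / (1 + [H⁺]/K1 + K2/[H⁺]) = 1 / (1 + 10^-2.32 + 10^-0.88)
   = 1 / (1 + 0.0047863 + 0.13183) = 1/1.1366 = 0.8798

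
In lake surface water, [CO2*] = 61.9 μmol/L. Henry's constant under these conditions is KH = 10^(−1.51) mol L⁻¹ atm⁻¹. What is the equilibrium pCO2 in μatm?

pCO2 = 2000 μatm

KH = 10^(−1.51) = 3.090×10^-2 mol L⁻¹ atm⁻¹
pCO2 = [CO2*]/KH = 61.9×10^-6 / 3.090×10^-2 = 2.00×10^-3 atm = 2000 μatm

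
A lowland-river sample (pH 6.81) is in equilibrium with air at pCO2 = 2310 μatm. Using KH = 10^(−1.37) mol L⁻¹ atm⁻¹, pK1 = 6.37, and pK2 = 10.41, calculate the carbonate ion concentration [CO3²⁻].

[CO2*] = KH · pCO2 = 10^(−1.37) × 2310×10^-6 = 9.854×10^-5 mol/L
α₀ = 1/(1 + K1/[H⁺] + K1K2/[H⁺]²) = 1/(1 + 10^+0.44 + 10^-3.16) = 0.2663
DIC = [CO2*]/α₀ = 9.854×10^-5 / 0.2663 = 0.3700 mmol/L
[CO3²⁻] = α₂·DIC; α₂ = 0.0001842, so [CO3²⁻] = 0.0001842 × 0.3700 = 6.82×10^-5 mmol/L = 0.0682 μmol/L

[CO3²⁻] = 0.0682 μmol/L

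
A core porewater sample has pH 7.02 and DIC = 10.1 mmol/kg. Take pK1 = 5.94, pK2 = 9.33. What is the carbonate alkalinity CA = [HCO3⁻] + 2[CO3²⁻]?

CA = [HCO3⁻] + 2[CO3²⁻] = (α₁ + 2α₂)·DIC
At pH 7.02: [H⁺]/K1 = 10^-1.08 = 0.083176, K2/[H⁺] = 10^-2.31 = 0.0048978
α₁ = 1/(1 + 0.083176 + 0.0048978) = 1/1.0881 = 0.9191; α₂ = α₁·K2/[H⁺] = 0.004501
α₁ + 2α₂ = 0.9281
CA = 0.9281 × 10.1 = 9.37 mmol/kg

CA = 9.37 mmol/kg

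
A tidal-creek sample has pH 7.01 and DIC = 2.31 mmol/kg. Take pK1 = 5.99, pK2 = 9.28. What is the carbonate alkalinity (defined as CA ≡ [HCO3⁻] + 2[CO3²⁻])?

CA = 2.12 mmol/kg

CA = [HCO3⁻] + 2[CO3²⁻] = (α₁ + 2α₂)·DIC
At pH 7.01: [H⁺]/K1 = 10^-1.02 = 0.095499, K2/[H⁺] = 10^-2.27 = 0.0053703
α₁ = 1/(1 + 0.095499 + 0.0053703) = 1/1.1009 = 0.9084; α₂ = α₁·K2/[H⁺] = 0.004878
α₁ + 2α₂ = 0.9181
CA = 0.9181 × 2.31 = 2.12 mmol/kg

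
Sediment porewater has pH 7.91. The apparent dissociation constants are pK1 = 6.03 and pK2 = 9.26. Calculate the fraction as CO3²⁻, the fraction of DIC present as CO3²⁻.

α₂ = 1 / (1 + [H⁺]/K2 + [H⁺]²/(K1K2)) = 1 / (1 + 10^+1.35 + 10^-0.53)
   = 1 / (1 + 22.387 + 0.29512) = 1/23.682 = 0.04223

α₂ = 0.0422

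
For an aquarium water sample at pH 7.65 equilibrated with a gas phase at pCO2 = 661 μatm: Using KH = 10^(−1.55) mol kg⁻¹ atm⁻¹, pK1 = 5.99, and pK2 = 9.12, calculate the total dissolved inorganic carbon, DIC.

[CO2*] = KH · pCO2 = 10^(−1.55) × 661×10^-6 = 1.863×10^-5 mol/kg
α₀ = 1/(1 + K1/[H⁺] + K1K2/[H⁺]²) = 1/(1 + 10^+1.66 + 10^+0.19) = 0.02072
DIC = [CO2*]/α₀ = 1.863×10^-5 / 0.02072 = 0.899 mmol/kg

DIC = 0.899 mmol/kg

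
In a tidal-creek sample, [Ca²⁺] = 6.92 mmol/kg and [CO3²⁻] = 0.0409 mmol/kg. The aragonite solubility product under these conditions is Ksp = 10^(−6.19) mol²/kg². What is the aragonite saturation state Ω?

Ω = 0.438

Ksp = 10^(−6.19) = 6.457×10^-7
Ω = [Ca²⁺][CO3²⁻]/Ksp = (6.92×10^-3)(0.0409×10^-3) / 6.457×10^-7 = 0.438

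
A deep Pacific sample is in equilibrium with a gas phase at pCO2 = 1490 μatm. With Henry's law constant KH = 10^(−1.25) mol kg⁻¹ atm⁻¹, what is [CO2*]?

[CO2*] = 83.8 μmol/kg

KH = 10^(−1.25) = 5.623×10^-2 mol kg⁻¹ atm⁻¹
[CO2*] = KH · pCO2 = 5.623×10^-2 × 1490×10^-6 atm = 8.38×10^-5 mol/kg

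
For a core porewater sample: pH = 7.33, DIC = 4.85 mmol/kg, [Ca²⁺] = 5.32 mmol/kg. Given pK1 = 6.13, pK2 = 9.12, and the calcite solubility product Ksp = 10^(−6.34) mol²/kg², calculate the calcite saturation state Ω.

Ω = 0.848

α₂ = 1 / (1 + [H⁺]/K2 + [H⁺]²/(K1K2)) = 1 / (1 + 10^+1.79 + 10^+0.59)
   = 1 / (1 + 61.660 + 3.8905) = 1/66.550 = 0.01503
[CO3²⁻] = α₂ × DIC = 0.01503 × 4.85 = 0.07288 mmol/kg
Ksp = 10^(−6.34) = 4.571×10^-7
Ω = [Ca²⁺][CO3²⁻]/Ksp = (5.32×10^-3)(7.288×10^-5) / 4.571×10^-7 = 0.848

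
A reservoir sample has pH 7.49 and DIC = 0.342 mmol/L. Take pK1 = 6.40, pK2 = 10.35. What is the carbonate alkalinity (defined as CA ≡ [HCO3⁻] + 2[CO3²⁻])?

CA = 0.317 mmol/L

CA = [HCO3⁻] + 2[CO3²⁻] = (α₁ + 2α₂)·DIC
At pH 7.49: [H⁺]/K1 = 10^-1.09 = 0.081283, K2/[H⁺] = 10^-2.86 = 0.0013804
α₁ = 1/(1 + 0.081283 + 0.0013804) = 1/1.0827 = 0.9236; α₂ = α₁·K2/[H⁺] = 0.001275
α₁ + 2α₂ = 0.9262
CA = 0.9262 × 0.342 = 0.317 mmol/L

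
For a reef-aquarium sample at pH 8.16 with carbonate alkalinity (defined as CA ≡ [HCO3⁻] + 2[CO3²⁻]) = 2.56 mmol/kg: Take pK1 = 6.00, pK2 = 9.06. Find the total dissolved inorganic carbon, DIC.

CA = [HCO3⁻] + 2[CO3²⁻] = (α₁ + 2α₂)·DIC
At pH 8.16: [H⁺]/K1 = 10^-2.16 = 0.0069183, K2/[H⁺] = 10^-0.90 = 0.12589
α₁ = 1/(1 + 0.0069183 + 0.12589) = 1/1.1328 = 0.8828; α₂ = α₁·K2/[H⁺] = 0.1111
α₁ + 2α₂ = 1.1050
DIC = CA / (α₁ + 2α₂) = 2.56 / 1.1050 = 2.32 mmol/kg

DIC = 2.32 mmol/kg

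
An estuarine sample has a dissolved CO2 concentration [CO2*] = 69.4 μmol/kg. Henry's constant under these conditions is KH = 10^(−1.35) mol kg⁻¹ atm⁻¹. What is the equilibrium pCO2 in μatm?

pCO2 = 1550 μatm

KH = 10^(−1.35) = 4.467×10^-2 mol kg⁻¹ atm⁻¹
pCO2 = [CO2*]/KH = 69.4×10^-6 / 4.467×10^-2 = 1.55×10^-3 atm = 1550 μatm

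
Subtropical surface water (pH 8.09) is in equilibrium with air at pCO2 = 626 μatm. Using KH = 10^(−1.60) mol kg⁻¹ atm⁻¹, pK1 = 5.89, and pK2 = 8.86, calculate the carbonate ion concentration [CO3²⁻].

[CO3²⁻] = 0.423 mmol/kg

[CO2*] = KH · pCO2 = 10^(−1.60) × 626×10^-6 = 1.572×10^-5 mol/kg
α₀ = 1/(1 + K1/[H⁺] + K1K2/[H⁺]²) = 1/(1 + 10^+2.20 + 10^+1.43) = 0.005365
DIC = [CO2*]/α₀ = 1.572×10^-5 / 0.005365 = 2.931 mmol/kg
[CO3²⁻] = α₂·DIC; α₂ = 0.1444, so [CO3²⁻] = 0.1444 × 2.931 = 0.423 mmol/kg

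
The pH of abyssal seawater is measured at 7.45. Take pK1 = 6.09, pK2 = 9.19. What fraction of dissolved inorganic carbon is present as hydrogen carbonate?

α₁ = 0.942

α₁ = 1 / (1 + [H⁺]/K1 + K2/[H⁺]) = 1 / (1 + 10^-1.36 + 10^-1.74)
   = 1 / (1 + 0.043652 + 0.018197) = 1/1.0618 = 0.9418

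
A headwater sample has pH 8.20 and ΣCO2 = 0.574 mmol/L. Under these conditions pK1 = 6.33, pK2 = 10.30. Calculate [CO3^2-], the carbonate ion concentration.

[CO3²⁻] = 4.46 μmol/L

α₂ = 1 / (1 + [H⁺]/K2 + [H⁺]²/(K1K2)) = 1 / (1 + 10^+2.10 + 10^+0.23)
   = 1 / (1 + 125.89 + 1.6982) = 1/128.59 = 0.007777
[CO3²⁻] = α₂ × DIC = 0.007777 × 0.574 = 0.00446 mmol/L = 4.46 μmol/L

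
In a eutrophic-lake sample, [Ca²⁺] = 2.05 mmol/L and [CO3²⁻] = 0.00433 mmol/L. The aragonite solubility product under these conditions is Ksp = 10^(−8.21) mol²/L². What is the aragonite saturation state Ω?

Ksp = 10^(−8.21) = 6.166×10^-9
Ω = [Ca²⁺][CO3²⁻]/Ksp = (2.05×10^-3)(0.00433×10^-3) / 6.166×10^-9 = 1.44

Ω = 1.44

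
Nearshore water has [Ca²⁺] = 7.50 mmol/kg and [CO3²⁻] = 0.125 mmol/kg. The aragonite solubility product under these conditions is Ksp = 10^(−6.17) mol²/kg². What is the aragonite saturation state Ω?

Ω = 1.39

Ksp = 10^(−6.17) = 6.761×10^-7
Ω = [Ca²⁺][CO3²⁻]/Ksp = (7.50×10^-3)(0.125×10^-3) / 6.761×10^-7 = 1.39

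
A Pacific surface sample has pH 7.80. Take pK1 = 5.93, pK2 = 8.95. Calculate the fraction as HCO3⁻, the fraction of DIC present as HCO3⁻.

α₁ = 1 / (1 + [H⁺]/K1 + K2/[H⁺]) = 1 / (1 + 10^-1.87 + 10^-1.15)
   = 1 / (1 + 0.013490 + 0.070795) = 1/1.0843 = 0.9223

α₁ = 0.922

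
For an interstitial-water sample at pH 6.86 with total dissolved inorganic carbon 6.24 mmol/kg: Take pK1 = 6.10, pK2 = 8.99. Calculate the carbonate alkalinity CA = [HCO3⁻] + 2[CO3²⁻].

CA = [HCO3⁻] + 2[CO3²⁻] = (α₁ + 2α₂)·DIC
At pH 6.86: [H⁺]/K1 = 10^-0.76 = 0.17378, K2/[H⁺] = 10^-2.13 = 0.0074131
α₁ = 1/(1 + 0.17378 + 0.0074131) = 1/1.1812 = 0.8466; α₂ = α₁·K2/[H⁺] = 0.006276
α₁ + 2α₂ = 0.8592
CA = 0.8592 × 6.24 = 5.36 mmol/kg

CA = 5.36 mmol/kg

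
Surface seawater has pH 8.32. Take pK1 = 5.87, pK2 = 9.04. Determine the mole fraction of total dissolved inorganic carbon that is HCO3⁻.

α₁ = 1 / (1 + [H⁺]/K1 + K2/[H⁺]) = 1 / (1 + 10^-2.45 + 10^-0.72)
   = 1 / (1 + 0.0035481 + 0.19055) = 1/1.1941 = 0.8375

α₁ = 0.837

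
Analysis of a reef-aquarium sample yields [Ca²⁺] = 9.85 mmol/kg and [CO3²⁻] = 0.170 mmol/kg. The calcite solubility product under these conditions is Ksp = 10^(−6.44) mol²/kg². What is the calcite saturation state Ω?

Ksp = 10^(−6.44) = 3.631×10^-7
Ω = [Ca²⁺][CO3²⁻]/Ksp = (9.85×10^-3)(0.170×10^-3) / 3.631×10^-7 = 4.61

Ω = 4.61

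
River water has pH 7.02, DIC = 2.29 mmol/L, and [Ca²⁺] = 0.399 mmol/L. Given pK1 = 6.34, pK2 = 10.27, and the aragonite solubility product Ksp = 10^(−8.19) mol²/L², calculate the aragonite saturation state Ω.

Ω = 0.0658

α₂ = 1 / (1 + [H⁺]/K2 + [H⁺]²/(K1K2)) = 1 / (1 + 10^+3.25 + 10^+2.57)
   = 1 / (1 + 1778.3 + 371.54) = 1/2150.8 = 0.0004649
[CO3²⁻] = α₂ × DIC = 0.0004649 × 2.29 = 0.001065 mmol/L = 1.065 μmol/L
Ksp = 10^(−8.19) = 6.457×10^-9
Ω = [Ca²⁺][CO3²⁻]/Ksp = (0.399×10^-3)(1.065×10^-6) / 6.457×10^-9 = 0.0658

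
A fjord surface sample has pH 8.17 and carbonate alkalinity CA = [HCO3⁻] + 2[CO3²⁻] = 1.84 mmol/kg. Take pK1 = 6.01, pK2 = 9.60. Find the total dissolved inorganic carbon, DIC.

CA = [HCO3⁻] + 2[CO3²⁻] = (α₁ + 2α₂)·DIC
At pH 8.17: [H⁺]/K1 = 10^-2.16 = 0.0069183, K2/[H⁺] = 10^-1.43 = 0.037154
α₁ = 1/(1 + 0.0069183 + 0.037154) = 1/1.0441 = 0.9578; α₂ = α₁·K2/[H⁺] = 0.03559
α₁ + 2α₂ = 1.0290
DIC = CA / (α₁ + 2α₂) = 1.84 / 1.0290 = 1.79 mmol/kg

DIC = 1.79 mmol/kg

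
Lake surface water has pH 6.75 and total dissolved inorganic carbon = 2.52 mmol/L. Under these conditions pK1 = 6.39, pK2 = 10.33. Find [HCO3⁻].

α₁ = 1 / (1 + [H⁺]/K1 + K2/[H⁺]) = 1 / (1 + 10^-0.36 + 10^-3.58)
   = 1 / (1 + 0.43652 + 0.00026303) = 1/1.4368 = 0.6960
[HCO3⁻] = α₁ × DIC = 0.6960 × 2.52 = 1.75 mmol/L

[HCO3⁻] = 1.75 mmol/L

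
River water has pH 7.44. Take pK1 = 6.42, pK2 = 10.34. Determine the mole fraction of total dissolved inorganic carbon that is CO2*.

α₀ = 1 / (1 + K1/[H⁺] + K1K2/[H⁺]²) = 1 / (1 + 10^+1.02 + 10^-1.88)
   = 1 / (1 + 10.471 + 0.013183) = 1/11.484 = 0.08707

α₀ = 0.0871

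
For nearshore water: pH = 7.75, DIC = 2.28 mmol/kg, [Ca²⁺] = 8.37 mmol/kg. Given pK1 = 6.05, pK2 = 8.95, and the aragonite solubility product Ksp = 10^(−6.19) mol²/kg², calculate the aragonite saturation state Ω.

α₂ = 1 / (1 + [H⁺]/K2 + [H⁺]²/(K1K2)) = 1 / (1 + 10^+1.20 + 10^-0.50)
   = 1 / (1 + 15.849 + 0.31623) = 1/17.165 = 0.05826
[CO3²⁻] = α₂ × DIC = 0.05826 × 2.28 = 0.1328 mmol/kg
Ksp = 10^(−6.19) = 6.457×10^-7
Ω = [Ca²⁺][CO3²⁻]/Ksp = (8.37×10^-3)(1.328×10^-4) / 6.457×10^-7 = 1.72

Ω = 1.72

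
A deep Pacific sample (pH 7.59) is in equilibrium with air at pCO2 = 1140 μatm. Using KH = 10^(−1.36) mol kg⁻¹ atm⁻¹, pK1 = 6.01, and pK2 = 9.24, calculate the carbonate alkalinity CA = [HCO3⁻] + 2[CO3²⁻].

[CO2*] = KH · pCO2 = 10^(−1.36) × 1140×10^-6 = 4.976×10^-5 mol/kg
α₀ = 1/(1 + K1/[H⁺] + K1K2/[H⁺]²) = 1/(1 + 10^+1.58 + 10^-0.07) = 0.02508
DIC = [CO2*]/α₀ = 4.976×10^-5 / 0.02508 = 1.984 mmol/kg
CA = (α₁ + 2α₂)·DIC = (0.9536 + 2×0.02135) × 1.984 = 1.98 mmol/kg

CA = 1.98 mmol/kg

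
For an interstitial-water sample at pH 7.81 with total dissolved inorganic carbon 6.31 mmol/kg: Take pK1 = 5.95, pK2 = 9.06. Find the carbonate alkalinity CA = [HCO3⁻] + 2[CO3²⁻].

CA = [HCO3⁻] + 2[CO3²⁻] = (α₁ + 2α₂)·DIC
At pH 7.81: [H⁺]/K1 = 10^-1.86 = 0.013804, K2/[H⁺] = 10^-1.25 = 0.056234
α₁ = 1/(1 + 0.013804 + 0.056234) = 1/1.0700 = 0.9345; α₂ = α₁·K2/[H⁺] = 0.05255
α₁ + 2α₂ = 1.0397
CA = 1.0397 × 6.31 = 6.56 mmol/kg

CA = 6.56 mmol/kg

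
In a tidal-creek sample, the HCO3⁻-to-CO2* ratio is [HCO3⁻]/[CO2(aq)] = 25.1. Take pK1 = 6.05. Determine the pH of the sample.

pH = 7.45

From K1 = [H⁺][HCO3⁻]/[CO2(aq)]:  pH = pK1 + log₁₀([HCO3⁻]/[CO2(aq)])
log₁₀(25.1) = +1.400
pH = 6.05 + (+1.400) = 7.45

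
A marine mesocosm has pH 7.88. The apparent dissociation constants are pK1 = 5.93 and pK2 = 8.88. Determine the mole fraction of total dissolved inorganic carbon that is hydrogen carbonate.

α₁ = 0.900

α₁ = 1 / (1 + [H⁺]/K1 + K2/[H⁺]) = 1 / (1 + 10^-1.95 + 10^-1.00)
   = 1 / (1 + 0.011220 + 0.10000) = 1/1.1112 = 0.8999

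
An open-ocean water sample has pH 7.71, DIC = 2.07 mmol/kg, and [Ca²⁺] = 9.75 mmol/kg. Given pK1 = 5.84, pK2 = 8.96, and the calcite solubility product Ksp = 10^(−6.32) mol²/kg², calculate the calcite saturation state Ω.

Ω = 2.22

α₂ = 1 / (1 + [H⁺]/K2 + [H⁺]²/(K1K2)) = 1 / (1 + 10^+1.25 + 10^-0.62)
   = 1 / (1 + 17.783 + 0.23988) = 1/19.023 = 0.05257
[CO3²⁻] = α₂ × DIC = 0.05257 × 2.07 = 0.1088 mmol/kg
Ksp = 10^(−6.32) = 4.786×10^-7
Ω = [Ca²⁺][CO3²⁻]/Ksp = (9.75×10^-3)(1.088×10^-4) / 4.786×10^-7 = 2.22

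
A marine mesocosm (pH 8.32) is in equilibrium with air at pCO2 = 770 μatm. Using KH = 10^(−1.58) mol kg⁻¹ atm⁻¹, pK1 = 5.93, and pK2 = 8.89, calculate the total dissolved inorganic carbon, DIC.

[CO2*] = KH · pCO2 = 10^(−1.58) × 770×10^-6 = 2.025×10^-5 mol/kg
α₀ = 1/(1 + K1/[H⁺] + K1K2/[H⁺]²) = 1/(1 + 10^+2.39 + 10^+1.82) = 0.003200
DIC = [CO2*]/α₀ = 2.025×10^-5 / 0.003200 = 6.33 mmol/kg

DIC = 6.33 mmol/kg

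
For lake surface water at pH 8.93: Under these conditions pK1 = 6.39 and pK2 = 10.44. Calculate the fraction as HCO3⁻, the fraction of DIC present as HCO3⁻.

α₁ = 0.967

α₁ = 1 / (1 + [H⁺]/K1 + K2/[H⁺]) = 1 / (1 + 10^-2.54 + 10^-1.51)
   = 1 / (1 + 0.0028840 + 0.030903) = 1/1.0338 = 0.9673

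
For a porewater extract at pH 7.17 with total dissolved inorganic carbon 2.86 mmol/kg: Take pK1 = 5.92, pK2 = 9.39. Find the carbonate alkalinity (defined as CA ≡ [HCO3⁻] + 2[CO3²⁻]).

CA = [HCO3⁻] + 2[CO3²⁻] = (α₁ + 2α₂)·DIC
At pH 7.17: [H⁺]/K1 = 10^-1.25 = 0.056234, K2/[H⁺] = 10^-2.22 = 0.0060256
α₁ = 1/(1 + 0.056234 + 0.0060256) = 1/1.0623 = 0.9414; α₂ = α₁·K2/[H⁺] = 0.005672
α₁ + 2α₂ = 0.9527
CA = 0.9527 × 2.86 = 2.72 mmol/kg

CA = 2.72 mmol/kg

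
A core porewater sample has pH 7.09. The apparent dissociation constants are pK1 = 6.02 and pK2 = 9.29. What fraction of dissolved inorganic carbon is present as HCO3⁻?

α₁ = 1 / (1 + [H⁺]/K1 + K2/[H⁺]) = 1 / (1 + 10^-1.07 + 10^-2.20)
   = 1 / (1 + 0.085114 + 0.0063096) = 1/1.0914 = 0.9162

α₁ = 0.916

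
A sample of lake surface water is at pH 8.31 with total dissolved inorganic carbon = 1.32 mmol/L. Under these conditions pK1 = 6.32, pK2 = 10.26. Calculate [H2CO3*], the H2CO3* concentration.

[CO2*] = 13.2 μmol/L

α₀ = 1 / (1 + K1/[H⁺] + K1K2/[H⁺]²) = 1 / (1 + 10^+1.99 + 10^+0.04)
   = 1 / (1 + 97.724 + 1.0965) = 1/99.820 = 0.01002
[CO2*] = α₀ × DIC = 0.01002 × 1.32 = 0.0132 mmol/L = 13.2 μmol/L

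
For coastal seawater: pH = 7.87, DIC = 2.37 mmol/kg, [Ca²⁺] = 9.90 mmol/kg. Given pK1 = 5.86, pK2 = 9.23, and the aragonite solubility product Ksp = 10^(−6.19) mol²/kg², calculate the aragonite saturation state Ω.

α₂ = 1 / (1 + [H⁺]/K2 + [H⁺]²/(K1K2)) = 1 / (1 + 10^+1.36 + 10^-0.65)
   = 1 / (1 + 22.909 + 0.22387) = 1/24.133 = 0.04144
[CO3²⁻] = α₂ × DIC = 0.04144 × 2.37 = 0.09821 mmol/kg
Ksp = 10^(−6.19) = 6.457×10^-7
Ω = [Ca²⁺][CO3²⁻]/Ksp = (9.90×10^-3)(9.821×10^-5) / 6.457×10^-7 = 1.51

Ω = 1.51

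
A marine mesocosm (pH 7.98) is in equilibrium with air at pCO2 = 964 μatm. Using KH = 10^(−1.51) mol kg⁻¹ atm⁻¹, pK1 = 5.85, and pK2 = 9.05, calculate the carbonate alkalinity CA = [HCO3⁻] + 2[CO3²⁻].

CA = 4.70 mmol/kg

[CO2*] = KH · pCO2 = 10^(−1.51) × 964×10^-6 = 2.979×10^-5 mol/kg
α₀ = 1/(1 + K1/[H⁺] + K1K2/[H⁺]²) = 1/(1 + 10^+2.13 + 10^+1.06) = 0.006785
DIC = [CO2*]/α₀ = 2.979×10^-5 / 0.006785 = 4.390 mmol/kg
CA = (α₁ + 2α₂)·DIC = (0.9153 + 2×0.07791) × 4.390 = 4.70 mmol/kg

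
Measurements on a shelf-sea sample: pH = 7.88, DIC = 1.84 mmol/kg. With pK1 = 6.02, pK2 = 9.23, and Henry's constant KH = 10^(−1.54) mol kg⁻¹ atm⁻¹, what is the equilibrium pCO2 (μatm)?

α₀ = 1 / (1 + K1/[H⁺] + K1K2/[H⁺]²) = 1 / (1 + 10^+1.86 + 10^+0.51)
   = 1 / (1 + 72.444 + 3.2359) = 1/76.680 = 0.01304
[CO2*] = α₀ × DIC = 0.01304 × 1.84 = 0.02400 mmol/kg
pCO2 = [CO2*]/KH = 2.400×10^-5 / 2.884×10^-2 = 832 μatm

pCO2 = 832 μatm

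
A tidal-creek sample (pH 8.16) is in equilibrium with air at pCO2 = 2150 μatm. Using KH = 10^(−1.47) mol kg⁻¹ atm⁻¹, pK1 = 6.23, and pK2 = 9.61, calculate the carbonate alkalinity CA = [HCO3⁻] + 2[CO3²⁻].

[CO2*] = KH · pCO2 = 10^(−1.47) × 2150×10^-6 = 7.285×10^-5 mol/kg
α₀ = 1/(1 + K1/[H⁺] + K1K2/[H⁺]²) = 1/(1 + 10^+1.93 + 10^+0.48) = 0.01122
DIC = [CO2*]/α₀ = 7.285×10^-5 / 0.01122 = 6.494 mmol/kg
CA = (α₁ + 2α₂)·DIC = (0.9549 + 2×0.03388) × 6.494 = 6.64 mmol/kg

CA = 6.64 mmol/kg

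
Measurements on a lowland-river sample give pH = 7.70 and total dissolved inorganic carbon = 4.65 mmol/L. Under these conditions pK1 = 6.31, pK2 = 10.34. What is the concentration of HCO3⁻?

[HCO3⁻] = 4.46 mmol/L

α₁ = 1 / (1 + [H⁺]/K1 + K2/[H⁺]) = 1 / (1 + 10^-1.39 + 10^-2.64)
   = 1 / (1 + 0.040738 + 0.0022909) = 1/1.0430 = 0.9587
[HCO3⁻] = α₁ × DIC = 0.9587 × 4.65 = 4.46 mmol/L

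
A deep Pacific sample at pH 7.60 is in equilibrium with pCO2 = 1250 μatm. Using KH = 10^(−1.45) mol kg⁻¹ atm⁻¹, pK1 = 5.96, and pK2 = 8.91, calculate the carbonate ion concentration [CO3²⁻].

[CO2*] = KH · pCO2 = 10^(−1.45) × 1250×10^-6 = 4.435×10^-5 mol/kg
α₀ = 1/(1 + K1/[H⁺] + K1K2/[H⁺]²) = 1/(1 + 10^+1.64 + 10^+0.33) = 0.02137
DIC = [CO2*]/α₀ = 4.435×10^-5 / 0.02137 = 2.075 mmol/kg
[CO3²⁻] = α₂·DIC; α₂ = 0.04569, so [CO3²⁻] = 0.04569 × 2.075 = 0.0948 mmol/kg

[CO3²⁻] = 0.0948 mmol/kg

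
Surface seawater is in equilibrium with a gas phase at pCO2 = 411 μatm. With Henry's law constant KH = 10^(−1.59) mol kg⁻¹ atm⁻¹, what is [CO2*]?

KH = 10^(−1.59) = 2.570×10^-2 mol kg⁻¹ atm⁻¹
[CO2*] = KH · pCO2 = 2.570×10^-2 × 411×10^-6 atm = 1.06×10^-5 mol/kg

[CO2*] = 10.6 μmol/kg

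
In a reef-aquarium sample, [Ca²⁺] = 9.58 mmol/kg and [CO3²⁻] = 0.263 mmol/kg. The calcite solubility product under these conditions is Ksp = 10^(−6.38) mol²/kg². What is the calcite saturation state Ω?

Ω = 6.04

Ksp = 10^(−6.38) = 4.169×10^-7
Ω = [Ca²⁺][CO3²⁻]/Ksp = (9.58×10^-3)(0.263×10^-3) / 4.169×10^-7 = 6.04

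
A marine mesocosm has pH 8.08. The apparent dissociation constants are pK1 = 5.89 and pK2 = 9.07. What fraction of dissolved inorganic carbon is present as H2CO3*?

α₀ = 0.00582

α₀ = 1 / (1 + K1/[H⁺] + K1K2/[H⁺]²) = 1 / (1 + 10^+2.19 + 10^+1.20)
   = 1 / (1 + 154.88 + 15.849) = 1/171.73 = 0.005823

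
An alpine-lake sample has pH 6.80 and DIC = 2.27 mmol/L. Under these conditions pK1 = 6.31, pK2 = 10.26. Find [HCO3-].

[HCO3⁻] = 1.71 mmol/L

α₁ = 1 / (1 + [H⁺]/K1 + K2/[H⁺]) = 1 / (1 + 10^-0.49 + 10^-3.46)
   = 1 / (1 + 0.32359 + 0.00034674) = 1/1.3239 = 0.7553
[HCO3⁻] = α₁ × DIC = 0.7553 × 2.27 = 1.71 mmol/L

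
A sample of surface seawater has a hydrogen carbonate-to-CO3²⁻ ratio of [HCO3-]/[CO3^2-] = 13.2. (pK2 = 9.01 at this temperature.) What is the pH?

From K2 = [H⁺][CO3^2-]/[HCO3-]:  pH = pK2 − log₁₀([HCO3-]/[CO3^2-])
log₁₀(13.2) = +1.121
pH = 9.01 − (+1.121) = 7.89

pH = 7.89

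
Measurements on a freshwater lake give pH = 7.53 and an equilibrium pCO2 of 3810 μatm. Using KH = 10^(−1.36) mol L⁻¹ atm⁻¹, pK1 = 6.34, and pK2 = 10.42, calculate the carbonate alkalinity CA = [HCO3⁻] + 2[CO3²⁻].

[CO2*] = KH · pCO2 = 10^(−1.36) × 3810×10^-6 = 1.663×10^-4 mol/L
α₀ = 1/(1 + K1/[H⁺] + K1K2/[H⁺]²) = 1/(1 + 10^+1.19 + 10^-1.70) = 0.06058
DIC = [CO2*]/α₀ = 1.663×10^-4 / 0.06058 = 2.746 mmol/L
CA = (α₁ + 2α₂)·DIC = (0.9382 + 2×0.001209) × 2.746 = 2.58 mmol/L

CA = 2.58 mmol/L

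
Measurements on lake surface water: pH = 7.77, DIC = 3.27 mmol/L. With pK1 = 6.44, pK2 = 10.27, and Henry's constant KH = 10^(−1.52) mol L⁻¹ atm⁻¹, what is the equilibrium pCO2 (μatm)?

α₀ = 1 / (1 + K1/[H⁺] + K1K2/[H⁺]²) = 1 / (1 + 10^+1.33 + 10^-1.17)
   = 1 / (1 + 21.380 + 0.067608) = 1/22.447 = 0.04455
[CO2*] = α₀ × DIC = 0.04455 × 3.27 = 0.1457 mmol/L
pCO2 = [CO2*]/KH = 1.457×10^-4 / 3.020×10^-2 = 4820 μatm

pCO2 = 4820 μatm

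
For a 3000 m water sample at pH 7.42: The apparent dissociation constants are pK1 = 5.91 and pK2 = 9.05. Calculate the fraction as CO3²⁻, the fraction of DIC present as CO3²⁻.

α₂ = 1 / (1 + [H⁺]/K2 + [H⁺]²/(K1K2)) = 1 / (1 + 10^+1.63 + 10^+0.12)
   = 1 / (1 + 42.658 + 1.3183) = 1/44.976 = 0.02223

α₂ = 0.0222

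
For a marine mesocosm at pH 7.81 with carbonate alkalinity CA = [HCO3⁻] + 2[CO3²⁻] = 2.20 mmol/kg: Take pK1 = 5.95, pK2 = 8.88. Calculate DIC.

DIC = 2.07 mmol/kg

CA = [HCO3⁻] + 2[CO3²⁻] = (α₁ + 2α₂)·DIC
At pH 7.81: [H⁺]/K1 = 10^-1.86 = 0.013804, K2/[H⁺] = 10^-1.07 = 0.085114
α₁ = 1/(1 + 0.013804 + 0.085114) = 1/1.0989 = 0.9100; α₂ = α₁·K2/[H⁺] = 0.07745
α₁ + 2α₂ = 1.0649
DIC = CA / (α₁ + 2α₂) = 2.20 / 1.0649 = 2.07 mmol/kg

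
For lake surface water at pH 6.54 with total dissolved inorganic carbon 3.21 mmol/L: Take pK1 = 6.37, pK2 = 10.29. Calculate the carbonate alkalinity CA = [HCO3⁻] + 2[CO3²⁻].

CA = 1.92 mmol/L

CA = [HCO3⁻] + 2[CO3²⁻] = (α₁ + 2α₂)·DIC
At pH 6.54: [H⁺]/K1 = 10^-0.17 = 0.67608, K2/[H⁺] = 10^-3.75 = 0.00017783
α₁ = 1/(1 + 0.67608 + 0.00017783) = 1/1.6763 = 0.5966; α₂ = α₁·K2/[H⁺] = 0.0001061
α₁ + 2α₂ = 0.5968
CA = 0.5968 × 3.21 = 1.92 mmol/L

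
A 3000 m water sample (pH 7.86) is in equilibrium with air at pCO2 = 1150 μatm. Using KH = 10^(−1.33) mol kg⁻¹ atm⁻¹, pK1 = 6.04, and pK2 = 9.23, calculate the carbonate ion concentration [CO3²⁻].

[CO2*] = KH · pCO2 = 10^(−1.33) × 1150×10^-6 = 5.379×10^-5 mol/kg
α₀ = 1/(1 + K1/[H⁺] + K1K2/[H⁺]²) = 1/(1 + 10^+1.82 + 10^+0.45) = 0.01431
DIC = [CO2*]/α₀ = 5.379×10^-5 / 0.01431 = 3.759 mmol/kg
[CO3²⁻] = α₂·DIC; α₂ = 0.04033, so [CO3²⁻] = 0.04033 × 3.759 = 0.152 mmol/kg

[CO3²⁻] = 0.152 mmol/kg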